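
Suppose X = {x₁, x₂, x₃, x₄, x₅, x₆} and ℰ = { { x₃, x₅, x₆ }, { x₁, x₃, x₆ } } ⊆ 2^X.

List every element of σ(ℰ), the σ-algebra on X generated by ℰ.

Take S₀ = ℰ ∪ {∅, X} = { {  }, { x₁, x₃, x₆ }, { x₃, x₅, x₆ }, X }.
Step 1 adds 3:
  { x₁, x₂, x₄ }  = complement { x₃, x₅, x₆ }
  { x₂, x₄, x₅ }  = complement { x₁, x₃, x₆ }
  { x₁, x₃, x₅, x₆ }  = { x₁, x₃, x₆ } ∪ { x₃, x₅, x₆ }
  (now 7)
Step 2 (4 new):
  { x₂, x₄ }  = complement { x₁, x₃, x₅, x₆ }
  { x₁, x₂, x₄, x₅ }  = { x₁, x₂, x₄ } ∪ { x₂, x₄, x₅ }
  { x₁, x₂, x₃, x₄, x₆ }  = { x₁, x₃, x₆ } ∪ { x₁, x₂, x₄ }
  { x₂, x₃, x₄, x₅, x₆ }  = { x₃, x₅, x₆ } ∪ { x₂, x₄, x₅ }
  (now 11)
Step 3: +3 →
  { x₁ }  = complement { x₂, x₃, x₄, x₅, x₆ }
  { x₅ }  = complement { x₁, x₂, x₃, x₄, x₆ }
  { x₃, x₆ }  = complement { x₁, x₂, x₄, x₅ }
  (now 14)
Step 4: +2 →
  { x₁, x₅ }  = { x₅ } ∪ { x₁ }
  { x₂, x₃, x₄, x₆ }  = { x₃, x₆ } ∪ { x₂, x₄ }
  (now 16)
After Step 5 the family is unchanged; done.

|σ(ℰ)| = 16.  σ(ℰ) = { {  }, { x₁ }, { x₅ }, { x₁, x₅ }, { x₂, x₄ }, { x₃, x₆ }, { x₁, x₂, x₄ }, { x₁, x₃, x₆ }, { x₂, x₄, x₅ }, { x₃, x₅, x₆ }, { x₁, x₂, x₄, x₅ }, { x₁, x₃, x₅, x₆ }, { x₂, x₃, x₄, x₆ }, { x₁, x₂, x₃, x₄, x₆ }, { x₂, x₃, x₄, x₅, x₆ }, X }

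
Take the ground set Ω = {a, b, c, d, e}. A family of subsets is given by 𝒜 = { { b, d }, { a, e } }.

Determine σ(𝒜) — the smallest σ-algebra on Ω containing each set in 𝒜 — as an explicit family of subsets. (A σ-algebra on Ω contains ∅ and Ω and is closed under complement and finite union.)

Begin from { ∅, { a, e }, { b, d }, Ω } (that is, 𝒜 plus ∅ and Ω).
Iteration 1. New:
  { a, c, e }  = Ω∖{ b, d }
  { b, c, d }  = Ω∖{ a, e }
  { a, b, d, e }  = { b, d } ∪ { a, e }
  (now 7)
Iteration 2. New:
  { c }  = Ω∖{ a, b, d, e }
  (now 8)
Iteration 3: stable.

Therefore σ(𝒜) = { ∅, { c }, { a, e }, { b, d }, { a, c, e }, { b, c, d }, { a, b, d, e }, Ω } (|σ(𝒜)| = 8).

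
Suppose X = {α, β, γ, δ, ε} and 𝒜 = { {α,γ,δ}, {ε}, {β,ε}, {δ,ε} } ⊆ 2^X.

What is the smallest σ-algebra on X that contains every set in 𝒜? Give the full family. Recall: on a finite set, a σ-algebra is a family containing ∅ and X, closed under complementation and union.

Answer: σ(𝒜) = { ∅, {β}, {δ}, {ε}, {α,γ}, {β,δ}, {β,ε}, {δ,ε}, {α,β,γ}, {α,γ,δ}, {α,γ,ε}, {β,δ,ε}, {α,β,γ,δ}, {α,β,γ,ε}, {α,γ,δ,ε}, X }

Derivation:
Take S₀ = 𝒜 ∪ {∅, X} = { ∅, {ε}, {β,ε}, {δ,ε}, {α,γ,δ}, X }.
Iteration 1 adds 4:
  {α,β,γ}  = complement {δ,ε}
  {β,δ,ε}  = {δ,ε} ∪ {β,ε}
  {α,β,γ,δ}  = complement {ε}
  {α,γ,δ,ε}  = {δ,ε} ∪ {α,γ,δ}
  [10 total]
Iteration 2 adds 3:
  {β}  = complement {α,γ,δ,ε}
  {α,γ}  = complement {β,δ,ε}
  {α,β,γ,ε}  = {β,ε} ∪ {α,β,γ}
  [13 total]
Iteration 3: +2 →
  {δ}  = complement {α,β,γ,ε}
  {α,γ,ε}  = {α,γ} ∪ {ε}
  [15 total]
Iteration 4: +1 →
  {β,δ}  = complement {α,γ,ε}
  [16 total]
Iteration 5: already closed under ᶜ and ∪.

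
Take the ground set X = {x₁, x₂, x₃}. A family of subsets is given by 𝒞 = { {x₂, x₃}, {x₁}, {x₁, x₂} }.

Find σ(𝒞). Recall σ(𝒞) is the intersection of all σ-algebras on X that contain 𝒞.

|σ(𝒞)| = 8.  σ(𝒞) = { ∅, {x₁}, {x₂}, {x₃}, {x₁, x₂}, {x₁, x₃}, {x₂, x₃}, X }

Working:
Take S₀ = 𝒞 ∪ {∅, X} = { ∅, {x₁}, {x₁, x₂}, {x₂, x₃}, X }.
Pass 1 (1 new):
  {x₃}  = ᶜ of {x₁, x₂}
  [6 total]
Pass 2 (1 new):
  {x₁, x₃}  = {x₃} ∪ {x₁}
  [7 total]
Pass 3 adds 1:
  {x₂}  = ᶜ of {x₁, x₃}
  [8 total]
Pass 4: already closed under ᶜ and ∪.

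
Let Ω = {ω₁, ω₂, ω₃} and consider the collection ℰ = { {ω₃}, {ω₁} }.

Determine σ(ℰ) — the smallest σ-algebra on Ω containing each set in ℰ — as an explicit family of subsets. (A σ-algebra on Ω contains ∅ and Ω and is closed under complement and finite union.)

Seed the family with ℰ together with ∅ and Ω: { {}, {ω₁}, {ω₃}, Ω }.
Round 1: +3 →
  {ω₁, ω₂}  = ᶜ of {ω₃}
  {ω₁, ω₃}  = {ω₃} ∪ {ω₁}
  {ω₂, ω₃}  = ᶜ of {ω₁}
  [7 total]
Round 2: 1 new —
  {ω₂}  = ᶜ of {ω₁, ω₃}
  [8 total]
Round 3: no new sets; the family is a σ-algebra.

Therefore σ(ℰ) = { {}, {ω₁}, {ω₂}, {ω₃}, {ω₁, ω₂}, {ω₁, ω₃}, {ω₂, ω₃}, Ω } (|σ(ℰ)| = 8).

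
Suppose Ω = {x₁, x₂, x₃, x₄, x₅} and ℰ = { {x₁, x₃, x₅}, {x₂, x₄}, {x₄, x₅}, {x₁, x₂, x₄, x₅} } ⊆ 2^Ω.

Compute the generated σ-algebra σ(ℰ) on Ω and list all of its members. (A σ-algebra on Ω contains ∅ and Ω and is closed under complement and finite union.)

Begin from { {}, {x₂, x₄}, {x₄, x₅}, {x₁, x₃, x₅}, {x₁, x₂, x₄, x₅}, Ω } (that is, ℰ plus ∅ and Ω).
Iteration 1. New:
  {x₃}  = {x₁, x₂, x₄, x₅}ᶜ
  {x₁, x₂, x₃}  = {x₄, x₅}ᶜ
  {x₂, x₄, x₅}  = {x₄, x₅} ∪ {x₂, x₄}
  {x₁, x₃, x₄, x₅}  = {x₄, x₅} ∪ {x₁, x₃, x₅}
  [10 total]
Iteration 2: 7 new —
  {x₂}  = {x₁, x₃, x₄, x₅}ᶜ
  {x₁, x₃}  = {x₂, x₄, x₅}ᶜ
  {x₂, x₃, x₄}  = {x₃} ∪ {x₂, x₄}
  {x₃, x₄, x₅}  = {x₄, x₅} ∪ {x₃}
  {x₁, x₂, x₃, x₄}  = {x₁, x₂, x₃} ∪ {x₂, x₄}
  {x₁, x₂, x₃, x₅}  = {x₁, x₂, x₃} ∪ {x₁, x₃, x₅}
  {x₂, x₃, x₄, x₅}  = {x₃} ∪ {x₂, x₄, x₅}
  [17 total]
Iteration 3 adds 6:
  {x₁}  = {x₂, x₃, x₄, x₅}ᶜ
  {x₄}  = {x₁, x₂, x₃, x₅}ᶜ
  {x₅}  = {x₁, x₂, x₃, x₄}ᶜ
  {x₁, x₂}  = {x₃, x₄, x₅}ᶜ
  {x₁, x₅}  = {x₂, x₃, x₄}ᶜ
  {x₂, x₃}  = {x₃} ∪ {x₂}
  [23 total]
Iteration 4 (9 new):
  {x₁, x₄}  = {x₄} ∪ {x₁}
  {x₂, x₅}  = {x₂} ∪ {x₅}
  {x₃, x₄}  = {x₃} ∪ {x₄}
  {x₃, x₅}  = {x₅} ∪ {x₃}
  {x₁, x₂, x₄}  = {x₁, x₂} ∪ {x₄}
  {x₁, x₂, x₅}  = {x₁, x₂} ∪ {x₅}
  {x₁, x₃, x₄}  = {x₁, x₃} ∪ {x₄}
  {x₁, x₄, x₅}  = {x₂, x₃}ᶜ
  {x₂, x₃, x₅}  = {x₅} ∪ {x₂, x₃}
  [32 total]
Iteration 5: closed — nothing new.

Therefore σ(ℰ) = { {}, {x₁}, {x₂}, {x₃}, {x₄}, {x₅}, {x₁, x₂}, {x₁, x₃}, {x₁, x₄}, {x₁, x₅}, {x₂, x₃}, {x₂, x₄}, {x₂, x₅}, {x₃, x₄}, {x₃, x₅}, {x₄, x₅}, {x₁, x₂, x₃}, {x₁, x₂, x₄}, {x₁, x₂, x₅}, {x₁, x₃, x₄}, {x₁, x₃, x₅}, {x₁, x₄, x₅}, {x₂, x₃, x₄}, {x₂, x₃, x₅}, {x₂, x₄, x₅}, {x₃, x₄, x₅}, {x₁, x₂, x₃, x₄}, {x₁, x₂, x₃, x₅}, {x₁, x₂, x₄, x₅}, {x₁, x₃, x₄, x₅}, {x₂, x₃, x₄, x₅}, Ω } (|σ(ℰ)| = 32).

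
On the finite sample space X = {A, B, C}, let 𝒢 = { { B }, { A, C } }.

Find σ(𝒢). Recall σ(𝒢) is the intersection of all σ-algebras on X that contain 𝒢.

Begin from { ∅, { B }, { A, C }, X } (that is, 𝒢 plus ∅ and X).
Iteration 1: no new sets; the family is a σ-algebra.

σ(𝒢) = { ∅, { B }, { A, C }, X }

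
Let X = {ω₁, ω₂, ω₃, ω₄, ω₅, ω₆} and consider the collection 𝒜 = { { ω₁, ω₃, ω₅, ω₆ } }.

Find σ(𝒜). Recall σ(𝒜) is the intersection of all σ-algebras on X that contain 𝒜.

Answer: σ(𝒜) = { ∅, { ω₂, ω₄ }, { ω₁, ω₃, ω₅, ω₆ }, X }

Check:
Initial family (3 sets): { ∅, { ω₁, ω₃, ω₅, ω₆ }, X }.
Round 1: +1 →
  { ω₂, ω₄ }  = X∖{ ω₁, ω₃, ω₅, ω₆ }
Round 2: closed — nothing new.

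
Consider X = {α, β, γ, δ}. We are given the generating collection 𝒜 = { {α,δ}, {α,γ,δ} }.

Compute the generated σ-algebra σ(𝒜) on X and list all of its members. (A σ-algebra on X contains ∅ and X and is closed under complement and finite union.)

Start: 𝒜 ∪ {∅, X} = { {}, {α,δ}, {α,γ,δ}, X }.
Pass 1. New:
  {β}  = {α,γ,δ}ᶜ
  {β,γ}  = {α,δ}ᶜ
  — 6 sets.
Pass 2. New:
  {α,β,δ}  = {α,δ} ∪ {β}
  — 7 sets.
Pass 3. New:
  {γ}  = {α,β,δ}ᶜ
  — 8 sets.
Pass 4: already closed under ᶜ and ∪.

Hence σ(𝒜) has 8 members: { {}, {β}, {γ}, {α,δ}, {β,γ}, {α,β,δ}, {α,γ,δ}, X }.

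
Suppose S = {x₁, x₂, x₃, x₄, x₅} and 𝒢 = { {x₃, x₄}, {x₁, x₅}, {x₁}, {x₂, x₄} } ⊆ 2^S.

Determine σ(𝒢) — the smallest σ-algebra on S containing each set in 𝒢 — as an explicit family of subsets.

Initial family (6 sets): { {}, {x₁}, {x₁, x₅}, {x₂, x₄}, {x₃, x₄}, S }.
Pass 1 adds 8:
  {x₁, x₂, x₄}  = {x₂, x₄} ∪ {x₁}
  {x₁, x₂, x₅}  = ᶜ of {x₃, x₄}
  {x₁, x₃, x₄}  = {x₃, x₄} ∪ {x₁}
  {x₁, x₃, x₅}  = ᶜ of {x₂, x₄}
  {x₂, x₃, x₄}  = ᶜ of {x₁, x₅}
  {x₁, x₂, x₄, x₅}  = {x₁, x₅} ∪ {x₂, x₄}
  {x₁, x₃, x₄, x₅}  = {x₃, x₄} ∪ {x₁, x₅}
  {x₂, x₃, x₄, x₅}  = ᶜ of {x₁}
Pass 2: +6 →
  {x₂}  = ᶜ of {x₁, x₃, x₄, x₅}
  {x₃}  = ᶜ of {x₁, x₂, x₄, x₅}
  {x₂, x₅}  = ᶜ of {x₁, x₃, x₄}
  {x₃, x₅}  = ᶜ of {x₁, x₂, x₄}
  {x₁, x₂, x₃, x₄}  = {x₃, x₄} ∪ {x₁, x₂, x₄}
  {x₁, x₂, x₃, x₅}  = {x₁, x₃, x₅} ∪ {x₁, x₂, x₅}
Pass 3. New:
  {x₄}  = ᶜ of {x₁, x₂, x₃, x₅}
  {x₅}  = ᶜ of {x₁, x₂, x₃, x₄}
  {x₁, x₂}  = {x₂} ∪ {x₁}
  {x₁, x₃}  = {x₃} ∪ {x₁}
  {x₂, x₃}  = {x₂} ∪ {x₃}
  {x₂, x₃, x₅}  = {x₂, x₅} ∪ {x₃, x₅}
  {x₂, x₄, x₅}  = {x₂, x₅} ∪ {x₂, x₄}
  {x₃, x₄, x₅}  = {x₃, x₄} ∪ {x₃, x₅}
Pass 4: 4 new —
  {x₁, x₄}  = ᶜ of {x₂, x₃, x₅}
  {x₄, x₅}  = {x₅} ∪ {x₄}
  {x₁, x₂, x₃}  = {x₁, x₂} ∪ {x₃}
  {x₁, x₄, x₅}  = ᶜ of {x₂, x₃}
Pass 5: already closed under ᶜ and ∪.

Hence σ(𝒢) has 32 members: { {}, {x₁}, {x₂}, {x₃}, {x₄}, {x₅}, {x₁, x₂}, {x₁, x₃}, {x₁, x₄}, {x₁, x₅}, {x₂, x₃}, {x₂, x₄}, {x₂, x₅}, {x₃, x₄}, {x₃, x₅}, {x₄, x₅}, {x₁, x₂, x₃}, {x₁, x₂, x₄}, {x₁, x₂, x₅}, {x₁, x₃, x₄}, {x₁, x₃, x₅}, {x₁, x₄, x₅}, {x₂, x₃, x₄}, {x₂, x₃, x₅}, {x₂, x₄, x₅}, {x₃, x₄, x₅}, {x₁, x₂, x₃, x₄}, {x₁, x₂, x₃, x₅}, {x₁, x₂, x₄, x₅}, {x₁, x₃, x₄, x₅}, {x₂, x₃, x₄, x₅}, S }.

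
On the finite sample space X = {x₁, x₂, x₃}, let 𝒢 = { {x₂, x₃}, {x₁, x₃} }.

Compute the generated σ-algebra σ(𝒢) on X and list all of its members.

σ(𝒢) = { {}, {x₁}, {x₂}, {x₃}, {x₁, x₂}, {x₁, x₃}, {x₂, x₃}, X }

Derivation:
Initial family (4 sets): { {}, {x₁, x₃}, {x₂, x₃}, X }.
Iteration 1 (2 new):
  {x₁}  = complement {x₂, x₃}
  {x₂}  = complement {x₁, x₃}
  |family| = 6
Iteration 2 (1 new):
  {x₁, x₂}  = {x₂} ∪ {x₁}
  |family| = 7
Iteration 3: 1 new —
  {x₃}  = complement {x₁, x₂}
  |family| = 8
Iteration 4: no new sets; the family is a σ-algebra.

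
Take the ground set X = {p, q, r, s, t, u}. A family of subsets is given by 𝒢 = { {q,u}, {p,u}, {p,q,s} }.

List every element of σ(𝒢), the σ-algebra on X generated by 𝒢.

|σ(𝒢)| = 32.  σ(𝒢) = { {}, {p}, {q}, {s}, {u}, {p,q}, {p,s}, {p,u}, {q,s}, {q,u}, {r,t}, {s,u}, {p,q,s}, {p,q,u}, {p,r,t}, {p,s,u}, {q,r,t}, {q,s,u}, {r,s,t}, {r,t,u}, {p,q,r,t}, {p,q,s,u}, {p,r,s,t}, {p,r,t,u}, {q,r,s,t}, {q,r,t,u}, {r,s,t,u}, {p,q,r,s,t}, {p,q,r,t,u}, {p,r,s,t,u}, {q,r,s,t,u}, X }

Check:
Take S₀ = 𝒢 ∪ {∅, X} = { {}, {p,u}, {q,u}, {p,q,s}, X }.
Round 1 adds 5:
  {p,q,u}  = {p,u} ∪ {q,u}
  {r,t,u}  = ᶜ of {p,q,s}
  {p,q,s,u}  = {p,u} ∪ {p,q,s}
  {p,r,s,t}  = ᶜ of {q,u}
  {q,r,s,t}  = ᶜ of {p,u}
  — 10 sets.
Round 2: +8 →
  {r,t}  = ᶜ of {p,q,s,u}
  {r,s,t}  = ᶜ of {p,q,u}
  {p,r,t,u}  = {p,u} ∪ {r,t,u}
  {q,r,t,u}  = {q,u} ∪ {r,t,u}
  {p,q,r,s,t}  = {q,r,s,t} ∪ {p,q,s}
  {p,q,r,t,u}  = {r,t,u} ∪ {p,q,u}
  {p,r,s,t,u}  = {p,u} ∪ {p,r,s,t}
  {q,r,s,t,u}  = {q,u} ∪ {q,r,s,t}
  — 18 sets.
Round 3 adds 7:
  {p}  = ᶜ of {q,r,s,t,u}
  {q}  = ᶜ of {p,r,s,t,u}
  {s}  = ᶜ of {p,q,r,t,u}
  {u}  = ᶜ of {p,q,r,s,t}
  {p,s}  = ᶜ of {q,r,t,u}
  {q,s}  = ᶜ of {p,r,t,u}
  {r,s,t,u}  = {r,s,t} ∪ {r,t,u}
  — 25 sets.
Round 4 (6 new):
  {p,q}  = ᶜ of {r,s,t,u}
  {s,u}  = {u} ∪ {s}
  {p,r,t}  = {p} ∪ {r,t}
  {p,s,u}  = {p,u} ∪ {p,s}
  {q,r,t}  = {q} ∪ {r,t}
  {q,s,u}  = {q,u} ∪ {s}
  — 31 sets.
Round 5 (1 new):
  {p,q,r,t}  = ᶜ of {s,u}
  — 32 sets.
Round 6: no new sets; the family is a σ-algebra.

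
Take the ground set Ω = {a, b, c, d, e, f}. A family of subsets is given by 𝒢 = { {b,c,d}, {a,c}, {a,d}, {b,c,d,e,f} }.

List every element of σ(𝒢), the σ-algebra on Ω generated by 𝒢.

|σ(𝒢)| = 32.  σ(𝒢) = { {}, {a}, {b}, {c}, {d}, {a,b}, {a,c}, {a,d}, {b,c}, {b,d}, {c,d}, {e,f}, {a,b,c}, {a,b,d}, {a,c,d}, {a,e,f}, {b,c,d}, {b,e,f}, {c,e,f}, {d,e,f}, {a,b,c,d}, {a,b,e,f}, {a,c,e,f}, {a,d,e,f}, {b,c,e,f}, {b,d,e,f}, {c,d,e,f}, {a,b,c,e,f}, {a,b,d,e,f}, {a,c,d,e,f}, {b,c,d,e,f}, Ω }

Trace:
Begin from { {}, {a,c}, {a,d}, {b,c,d}, {b,c,d,e,f}, Ω } (that is, 𝒢 plus ∅ and Ω).
Step 1: 6 new —
  {a}  = ᶜ of {b,c,d,e,f}
  {a,c,d}  = {a,d} ∪ {a,c}
  {a,e,f}  = ᶜ of {b,c,d}
  {a,b,c,d}  = {b,c,d} ∪ {a,d}
  {b,c,e,f}  = ᶜ of {a,d}
  {b,d,e,f}  = ᶜ of {a,c}
Step 2 (7 new):
  {e,f}  = ᶜ of {a,b,c,d}
  {b,e,f}  = ᶜ of {a,c,d}
  {a,c,e,f}  = {a,e,f} ∪ {a,c}
  {a,d,e,f}  = {a,d} ∪ {a,e,f}
  {a,b,c,e,f}  = {a,e,f} ∪ {b,c,e,f}
  {a,b,d,e,f}  = {b,d,e,f} ∪ {a,d}
  {a,c,d,e,f}  = {a,c,d} ∪ {a,e,f}
Step 3. New:
  {b}  = ᶜ of {a,c,d,e,f}
  {c}  = ᶜ of {a,b,d,e,f}
  {d}  = ᶜ of {a,b,c,e,f}
  {b,c}  = ᶜ of {a,d,e,f}
  {b,d}  = ᶜ of {a,c,e,f}
  {a,b,e,f}  = {a,e,f} ∪ {b,e,f}
Step 4 (6 new):
  {a,b}  = {a} ∪ {b}
  {c,d}  = ᶜ of {a,b,e,f}
  {a,b,c}  = {a} ∪ {b,c}
  {a,b,d}  = {a} ∪ {b,d}
  {c,e,f}  = {e,f} ∪ {c}
  {d,e,f}  = {e,f} ∪ {d}
Step 5 (1 new):
  {c,d,e,f}  = ᶜ of {a,b}
Step 6: already closed under ᶜ and ∪.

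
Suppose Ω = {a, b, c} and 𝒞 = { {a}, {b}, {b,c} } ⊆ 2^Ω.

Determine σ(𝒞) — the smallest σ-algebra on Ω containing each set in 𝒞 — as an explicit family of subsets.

σ(𝒞) (8 sets): { ∅, {a}, {b}, {c}, {a,b}, {a,c}, {b,c}, Ω }

Trace:
Start: 𝒞 ∪ {∅, Ω} = { ∅, {a}, {b}, {b,c}, Ω }.
Iteration 1 (2 new):
  {a,b}  = {b} ∪ {a}
  {a,c}  = Ω∖{b}
  — 7 sets.
Iteration 2: 1 new —
  {c}  = Ω∖{a,b}
  — 8 sets.
After Iteration 3 the family is unchanged; done.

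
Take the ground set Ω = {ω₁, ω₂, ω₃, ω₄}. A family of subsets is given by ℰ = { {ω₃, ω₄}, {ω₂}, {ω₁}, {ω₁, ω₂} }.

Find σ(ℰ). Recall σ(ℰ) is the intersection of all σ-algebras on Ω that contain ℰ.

Start: ℰ ∪ {∅, Ω} = { ∅, {ω₁}, {ω₂}, {ω₁, ω₂}, {ω₃, ω₄}, Ω }.
Round 1: +2 →
  {ω₁, ω₃, ω₄}  = Ω∖{ω₂}
  {ω₂, ω₃, ω₄}  = Ω∖{ω₁}
  |family| = 8
Round 2: no new sets; the family is a σ-algebra.

Therefore σ(ℰ) = { ∅, {ω₁}, {ω₂}, {ω₁, ω₂}, {ω₃, ω₄}, {ω₁, ω₃, ω₄}, {ω₂, ω₃, ω₄}, Ω } (|σ(ℰ)| = 8).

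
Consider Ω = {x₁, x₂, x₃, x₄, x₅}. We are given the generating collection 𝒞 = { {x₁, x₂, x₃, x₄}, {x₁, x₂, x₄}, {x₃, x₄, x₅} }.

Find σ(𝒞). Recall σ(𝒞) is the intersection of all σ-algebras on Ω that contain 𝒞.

Seed the family with 𝒞 together with ∅ and Ω: { ∅, {x₁, x₂, x₄}, {x₃, x₄, x₅}, {x₁, x₂, x₃, x₄}, Ω }.
Pass 1: +3 →
  {x₅}  = complement {x₁, x₂, x₃, x₄}
  {x₁, x₂}  = complement {x₃, x₄, x₅}
  {x₃, x₅}  = complement {x₁, x₂, x₄}
  (now 8)
Pass 2: 3 new —
  {x₁, x₂, x₅}  = {x₁, x₂} ∪ {x₅}
  {x₁, x₂, x₃, x₅}  = {x₃, x₅} ∪ {x₁, x₂}
  {x₁, x₂, x₄, x₅}  = {x₁, x₂, x₄} ∪ {x₅}
  (now 11)
Pass 3. New:
  {x₃}  = complement {x₁, x₂, x₄, x₅}
  {x₄}  = complement {x₁, x₂, x₃, x₅}
  {x₃, x₄}  = complement {x₁, x₂, x₅}
  (now 14)
Pass 4: +2 →
  {x₄, x₅}  = {x₄} ∪ {x₅}
  {x₁, x₂, x₃}  = {x₃} ∪ {x₁, x₂}
  (now 16)
Pass 5: no new sets; the family is a σ-algebra.

Hence σ(𝒞) has 16 members: { ∅, {x₃}, {x₄}, {x₅}, {x₁, x₂}, {x₃, x₄}, {x₃, x₅}, {x₄, x₅}, {x₁, x₂, x₃}, {x₁, x₂, x₄}, {x₁, x₂, x₅}, {x₃, x₄, x₅}, {x₁, x₂, x₃, x₄}, {x₁, x₂, x₃, x₅}, {x₁, x₂, x₄, x₅}, Ω }.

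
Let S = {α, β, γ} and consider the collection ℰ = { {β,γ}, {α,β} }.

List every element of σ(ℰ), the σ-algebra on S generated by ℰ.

|σ(ℰ)| = 8.  σ(ℰ) = { {}, {α}, {β}, {γ}, {α,β}, {α,γ}, {β,γ}, S }

Check:
Begin from { {}, {α,β}, {β,γ}, S } (that is, ℰ plus ∅ and S).
Step 1 (2 new):
  {α}  = ᶜ of {β,γ}
  {γ}  = ᶜ of {α,β}
Step 2: 1 new —
  {α,γ}  = {γ} ∪ {α}
Step 3 (1 new):
  {β}  = ᶜ of {α,γ}
After Step 4 the family is unchanged; done.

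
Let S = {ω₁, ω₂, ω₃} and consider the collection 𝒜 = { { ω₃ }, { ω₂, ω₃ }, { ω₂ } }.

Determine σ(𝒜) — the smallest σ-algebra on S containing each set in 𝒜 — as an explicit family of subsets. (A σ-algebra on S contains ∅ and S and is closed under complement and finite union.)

σ(𝒜) (8 sets): { {  }, { ω₁ }, { ω₂ }, { ω₃ }, { ω₁, ω₂ }, { ω₁, ω₃ }, { ω₂, ω₃ }, S }

Check:
Start: 𝒜 ∪ {∅, S} = { {  }, { ω₂ }, { ω₃ }, { ω₂, ω₃ }, S }.
Round 1: +3 →
  { ω₁ }  = { ω₂, ω₃ }ᶜ
  { ω₁, ω₂ }  = { ω₃ }ᶜ
  { ω₁, ω₃ }  = { ω₂ }ᶜ
Round 2: no new sets; the family is a σ-algebra.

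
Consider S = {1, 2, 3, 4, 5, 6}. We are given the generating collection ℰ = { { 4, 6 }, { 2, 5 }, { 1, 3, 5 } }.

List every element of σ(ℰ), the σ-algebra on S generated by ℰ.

Begin from { {}, { 2, 5 }, { 4, 6 }, { 1, 3, 5 }, S } (that is, ℰ plus ∅ and S).
Pass 1: 5 new —
  { 2, 4, 6 }  = ᶜ of { 1, 3, 5 }
  { 1, 2, 3, 5 }  = ᶜ of { 4, 6 }
  { 1, 3, 4, 6 }  = ᶜ of { 2, 5 }
  { 2, 4, 5, 6 }  = { 2, 5 } ∪ { 4, 6 }
  { 1, 3, 4, 5, 6 }  = { 1, 3, 5 } ∪ { 4, 6 }
Pass 2: +3 →
  { 2 }  = ᶜ of { 1, 3, 4, 5, 6 }
  { 1, 3 }  = ᶜ of { 2, 4, 5, 6 }
  { 1, 2, 3, 4, 6 }  = { 2, 4, 6 } ∪ { 1, 3, 4, 6 }
Pass 3: 2 new —
  { 5 }  = ᶜ of { 1, 2, 3, 4, 6 }
  { 1, 2, 3 }  = { 1, 3 } ∪ { 2 }
Pass 4 adds 1:
  { 4, 5, 6 }  = ᶜ of { 1, 2, 3 }
Pass 5: stable.

|σ(ℰ)| = 16.  σ(ℰ) = { {}, { 2 }, { 5 }, { 1, 3 }, { 2, 5 }, { 4, 6 }, { 1, 2, 3 }, { 1, 3, 5 }, { 2, 4, 6 }, { 4, 5, 6 }, { 1, 2, 3, 5 }, { 1, 3, 4, 6 }, { 2, 4, 5, 6 }, { 1, 2, 3, 4, 6 }, { 1, 3, 4, 5, 6 }, S }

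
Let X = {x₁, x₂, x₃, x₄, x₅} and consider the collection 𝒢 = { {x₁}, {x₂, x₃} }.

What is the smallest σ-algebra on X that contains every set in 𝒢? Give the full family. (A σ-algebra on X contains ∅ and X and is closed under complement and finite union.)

Take S₀ = 𝒢 ∪ {∅, X} = { {}, {x₁}, {x₂, x₃}, X }.
Pass 1: 3 new —
  {x₁, x₂, x₃}  = {x₁} ∪ {x₂, x₃}
  {x₁, x₄, x₅}  = complement {x₂, x₃}
  {x₂, x₃, x₄, x₅}  = complement {x₁}
  — 7 sets.
Pass 2 adds 1:
  {x₄, x₅}  = complement {x₁, x₂, x₃}
  — 8 sets.
After Pass 3 the family is unchanged; done.

Therefore σ(𝒢) = { {}, {x₁}, {x₂, x₃}, {x₄, x₅}, {x₁, x₂, x₃}, {x₁, x₄, x₅}, {x₂, x₃, x₄, x₅}, X } (|σ(𝒢)| = 8).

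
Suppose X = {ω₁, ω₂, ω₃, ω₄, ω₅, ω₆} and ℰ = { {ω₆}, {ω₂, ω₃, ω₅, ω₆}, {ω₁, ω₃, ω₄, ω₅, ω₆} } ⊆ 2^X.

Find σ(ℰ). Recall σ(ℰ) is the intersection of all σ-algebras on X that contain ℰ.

σ(ℰ) (16 sets): { ∅, {ω₂}, {ω₆}, {ω₁, ω₄}, {ω₂, ω₆}, {ω₃, ω₅}, {ω₁, ω₂, ω₄}, {ω₁, ω₄, ω₆}, {ω₂, ω₃, ω₅}, {ω₃, ω₅, ω₆}, {ω₁, ω₂, ω₄, ω₆}, {ω₁, ω₃, ω₄, ω₅}, {ω₂, ω₃, ω₅, ω₆}, {ω₁, ω₂, ω₃, ω₄, ω₅}, {ω₁, ω₃, ω₄, ω₅, ω₆}, X }

Trace:
Initial family (5 sets): { ∅, {ω₆}, {ω₂, ω₃, ω₅, ω₆}, {ω₁, ω₃, ω₄, ω₅, ω₆}, X }.
Step 1 (3 new):
  {ω₂}  = complement {ω₁, ω₃, ω₄, ω₅, ω₆}
  {ω₁, ω₄}  = complement {ω₂, ω₃, ω₅, ω₆}
  {ω₁, ω₂, ω₃, ω₄, ω₅}  = complement {ω₆}
Step 2 adds 3:
  {ω₂, ω₆}  = {ω₂} ∪ {ω₆}
  {ω₁, ω₂, ω₄}  = {ω₂} ∪ {ω₁, ω₄}
  {ω₁, ω₄, ω₆}  = {ω₁, ω₄} ∪ {ω₆}
Step 3 adds 4:
  {ω₂, ω₃, ω₅}  = complement {ω₁, ω₄, ω₆}
  {ω₃, ω₅, ω₆}  = complement {ω₁, ω₂, ω₄}
  {ω₁, ω₂, ω₄, ω₆}  = {ω₁, ω₄} ∪ {ω₂, ω₆}
  {ω₁, ω₃, ω₄, ω₅}  = complement {ω₂, ω₆}
Step 4 adds 1:
  {ω₃, ω₅}  = complement {ω₁, ω₂, ω₄, ω₆}
Step 5: no new sets; the family is a σ-algebra.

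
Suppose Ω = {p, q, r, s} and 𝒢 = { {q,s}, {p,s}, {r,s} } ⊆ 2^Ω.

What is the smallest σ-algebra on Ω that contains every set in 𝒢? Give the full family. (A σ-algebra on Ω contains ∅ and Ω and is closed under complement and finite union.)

|σ(𝒢)| = 16.  σ(𝒢) = { {}, {p}, {q}, {r}, {s}, {p,q}, {p,r}, {p,s}, {q,r}, {q,s}, {r,s}, {p,q,r}, {p,q,s}, {p,r,s}, {q,r,s}, Ω }

Check:
Start: 𝒢 ∪ {∅, Ω} = { {}, {p,s}, {q,s}, {r,s}, Ω }.
Round 1: +6 →
  {p,q}  = ᶜ of {r,s}
  {p,r}  = ᶜ of {q,s}
  {q,r}  = ᶜ of {p,s}
  {p,q,s}  = {p,s} ∪ {q,s}
  {p,r,s}  = {r,s} ∪ {p,s}
  {q,r,s}  = {r,s} ∪ {q,s}
  — 11 sets.
Round 2. New:
  {p}  = ᶜ of {q,r,s}
  {q}  = ᶜ of {p,r,s}
  {r}  = ᶜ of {p,q,s}
  {p,q,r}  = {p,q} ∪ {q,r}
  — 15 sets.
Round 3 (1 new):
  {s}  = ᶜ of {p,q,r}
  — 16 sets.
After Round 4 the family is unchanged; done.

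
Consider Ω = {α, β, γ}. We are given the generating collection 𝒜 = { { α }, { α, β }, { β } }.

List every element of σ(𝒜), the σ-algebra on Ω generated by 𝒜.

Start: 𝒜 ∪ {∅, Ω} = { ∅, { α }, { β }, { α, β }, Ω }.
Step 1: 3 new —
  { γ }  = ᶜ of { α, β }
  { α, γ }  = ᶜ of { β }
  { β, γ }  = ᶜ of { α }
Step 2 adds nothing — fixpoint reached.

Hence σ(𝒜) has 8 members: { ∅, { α }, { β }, { γ }, { α, β }, { α, γ }, { β, γ }, Ω }.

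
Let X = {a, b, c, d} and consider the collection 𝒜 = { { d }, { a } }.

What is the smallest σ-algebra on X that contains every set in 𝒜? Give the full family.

Take S₀ = 𝒜 ∪ {∅, X} = { {  }, { a }, { d }, X }.
Pass 1. New:
  { a, d }  = { d } ∪ { a }
  { a, b, c }  = ᶜ of { d }
  { b, c, d }  = ᶜ of { a }
  — 7 sets.
Pass 2: 1 new —
  { b, c }  = ᶜ of { a, d }
  — 8 sets.
Pass 3: already closed under ᶜ and ∪.

Hence σ(𝒜) has 8 members: { {  }, { a }, { d }, { a, d }, { b, c }, { a, b, c }, { b, c, d }, X }.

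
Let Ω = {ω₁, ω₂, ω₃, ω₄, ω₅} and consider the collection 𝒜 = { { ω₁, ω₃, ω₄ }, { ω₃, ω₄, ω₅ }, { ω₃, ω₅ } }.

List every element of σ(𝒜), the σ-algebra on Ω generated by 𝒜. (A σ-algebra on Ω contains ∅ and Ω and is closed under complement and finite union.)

Start: 𝒜 ∪ {∅, Ω} = { {  }, { ω₃, ω₅ }, { ω₁, ω₃, ω₄ }, { ω₃, ω₄, ω₅ }, Ω }.
Pass 1 (4 new):
  { ω₁, ω₂ }  = { ω₃, ω₄, ω₅ }ᶜ
  { ω₂, ω₅ }  = { ω₁, ω₃, ω₄ }ᶜ
  { ω₁, ω₂, ω₄ }  = { ω₃, ω₅ }ᶜ
  { ω₁, ω₃, ω₄, ω₅ }  = { ω₃, ω₄, ω₅ } ∪ { ω₁, ω₃, ω₄ }
  (now 9)
Pass 2. New:
  { ω₂ }  = { ω₁, ω₃, ω₄, ω₅ }ᶜ
  { ω₁, ω₂, ω₅ }  = { ω₂, ω₅ } ∪ { ω₁, ω₂ }
  { ω₂, ω₃, ω₅ }  = { ω₂, ω₅ } ∪ { ω₃, ω₅ }
  { ω₁, ω₂, ω₃, ω₄ }  = { ω₁, ω₂ } ∪ { ω₁, ω₃, ω₄ }
  { ω₁, ω₂, ω₃, ω₅ }  = { ω₁, ω₂ } ∪ { ω₃, ω₅ }
  { ω₁, ω₂, ω₄, ω₅ }  = { ω₂, ω₅ } ∪ { ω₁, ω₂, ω₄ }
  { ω₂, ω₃, ω₄, ω₅ }  = { ω₂, ω₅ } ∪ { ω₃, ω₄, ω₅ }
  (now 16)
Pass 3. New:
  { ω₁ }  = { ω₂, ω₃, ω₄, ω₅ }ᶜ
  { ω₃ }  = { ω₁, ω₂, ω₄, ω₅ }ᶜ
  { ω₄ }  = { ω₁, ω₂, ω₃, ω₅ }ᶜ
  { ω₅ }  = { ω₁, ω₂, ω₃, ω₄ }ᶜ
  { ω₁, ω₄ }  = { ω₂, ω₃, ω₅ }ᶜ
  { ω₃, ω₄ }  = { ω₁, ω₂, ω₅ }ᶜ
  (now 22)
Pass 4: 10 new —
  { ω₁, ω₃ }  = { ω₃ } ∪ { ω₁ }
  { ω₁, ω₅ }  = { ω₅ } ∪ { ω₁ }
  { ω₂, ω₃ }  = { ω₂ } ∪ { ω₃ }
  { ω₂, ω₄ }  = { ω₂ } ∪ { ω₄ }
  { ω₄, ω₅ }  = { ω₅ } ∪ { ω₄ }
  { ω₁, ω₂, ω₃ }  = { ω₁, ω₂ } ∪ { ω₃ }
  { ω₁, ω₃, ω₅ }  = { ω₃, ω₅ } ∪ { ω₁ }
  { ω₁, ω₄, ω₅ }  = { ω₅ } ∪ { ω₁, ω₄ }
  { ω₂, ω₃, ω₄ }  = { ω₃, ω₄ } ∪ { ω₂ }
  { ω₂, ω₄, ω₅ }  = { ω₂, ω₅ } ∪ { ω₄ }
  (now 32)
Pass 5: no new sets; the family is a σ-algebra.

σ(𝒜) = { {  }, { ω₁ }, { ω₂ }, { ω₃ }, { ω₄ }, { ω₅ }, { ω₁, ω₂ }, { ω₁, ω₃ }, { ω₁, ω₄ }, { ω₁, ω₅ }, { ω₂, ω₃ }, { ω₂, ω₄ }, { ω₂, ω₅ }, { ω₃, ω₄ }, { ω₃, ω₅ }, { ω₄, ω₅ }, { ω₁, ω₂, ω₃ }, { ω₁, ω₂, ω₄ }, { ω₁, ω₂, ω₅ }, { ω₁, ω₃, ω₄ }, { ω₁, ω₃, ω₅ }, { ω₁, ω₄, ω₅ }, { ω₂, ω₃, ω₄ }, { ω₂, ω₃, ω₅ }, { ω₂, ω₄, ω₅ }, { ω₃, ω₄, ω₅ }, { ω₁, ω₂, ω₃, ω₄ }, { ω₁, ω₂, ω₃, ω₅ }, { ω₁, ω₂, ω₄, ω₅ }, { ω₁, ω₃, ω₄, ω₅ }, { ω₂, ω₃, ω₄, ω₅ }, Ω }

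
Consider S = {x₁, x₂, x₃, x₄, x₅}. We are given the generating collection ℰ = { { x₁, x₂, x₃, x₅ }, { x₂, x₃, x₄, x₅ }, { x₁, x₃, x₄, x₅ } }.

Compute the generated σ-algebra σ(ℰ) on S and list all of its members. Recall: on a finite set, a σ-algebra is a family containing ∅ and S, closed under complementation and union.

Answer: σ(ℰ) = { {}, { x₁ }, { x₂ }, { x₄ }, { x₁, x₂ }, { x₁, x₄ }, { x₂, x₄ }, { x₃, x₅ }, { x₁, x₂, x₄ }, { x₁, x₃, x₅ }, { x₂, x₃, x₅ }, { x₃, x₄, x₅ }, { x₁, x₂, x₃, x₅ }, { x₁, x₃, x₄, x₅ }, { x₂, x₃, x₄, x₅ }, S }

Trace:
Begin from { {}, { x₁, x₂, x₃, x₅ }, { x₁, x₃, x₄, x₅ }, { x₂, x₃, x₄, x₅ }, S } (that is, ℰ plus ∅ and S).
Step 1. New:
  { x₁ }  = complement { x₂, x₃, x₄, x₅ }
  { x₂ }  = complement { x₁, x₃, x₄, x₅ }
  { x₄ }  = complement { x₁, x₂, x₃, x₅ }
Step 2 adds 3:
  { x₁, x₂ }  = { x₂ } ∪ { x₁ }
  { x₁, x₄ }  = { x₄ } ∪ { x₁ }
  { x₂, x₄ }  = { x₄ } ∪ { x₂ }
Step 3: 4 new —
  { x₁, x₂, x₄ }  = { x₁, x₄ } ∪ { x₁, x₂ }
  { x₁, x₃, x₅ }  = complement { x₂, x₄ }
  { x₂, x₃, x₅ }  = complement { x₁, x₄ }
  { x₃, x₄, x₅ }  = complement { x₁, x₂ }
Step 4 adds 1:
  { x₃, x₅ }  = complement { x₁, x₂, x₄ }
Step 5: closed — nothing new.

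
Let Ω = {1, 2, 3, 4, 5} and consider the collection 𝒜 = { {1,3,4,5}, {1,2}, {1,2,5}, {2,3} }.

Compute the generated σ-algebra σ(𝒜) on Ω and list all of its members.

Take S₀ = 𝒜 ∪ {∅, Ω} = { {}, {1,2}, {2,3}, {1,2,5}, {1,3,4,5}, Ω }.
Round 1: +6 →
  {2}  = ᶜ of {1,3,4,5}
  {3,4}  = ᶜ of {1,2,5}
  {1,2,3}  = {2,3} ∪ {1,2}
  {1,4,5}  = ᶜ of {2,3}
  {3,4,5}  = ᶜ of {1,2}
  {1,2,3,5}  = {1,2,5} ∪ {2,3}
  [12 total]
Round 2: +6 →
  {4}  = ᶜ of {1,2,3,5}
  {4,5}  = ᶜ of {1,2,3}
  {2,3,4}  = {3,4} ∪ {2}
  {1,2,3,4}  = {3,4} ∪ {1,2,3}
  {1,2,4,5}  = {1,4,5} ∪ {1,2}
  {2,3,4,5}  = {3,4,5} ∪ {2}
  [18 total]
Round 3. New:
  {1}  = ᶜ of {2,3,4,5}
  {3}  = ᶜ of {1,2,4,5}
  {5}  = ᶜ of {1,2,3,4}
  {1,5}  = ᶜ of {2,3,4}
  {2,4}  = {4} ∪ {2}
  {1,2,4}  = {1,2} ∪ {4}
  {2,4,5}  = {4,5} ∪ {2}
  [25 total]
Round 4. New:
  {1,3}  = ᶜ of {2,4,5}
  {1,4}  = {4} ∪ {1}
  {2,5}  = {2} ∪ {5}
  {3,5}  = ᶜ of {1,2,4}
  {1,3,4}  = {3,4} ∪ {1}
  {1,3,5}  = ᶜ of {2,4}
  {2,3,5}  = {5} ∪ {2,3}
  [32 total]
Round 5: already closed under ᶜ and ∪.

Hence σ(𝒜) has 32 members: { {}, {1}, {2}, {3}, {4}, {5}, {1,2}, {1,3}, {1,4}, {1,5}, {2,3}, {2,4}, {2,5}, {3,4}, {3,5}, {4,5}, {1,2,3}, {1,2,4}, {1,2,5}, {1,3,4}, {1,3,5}, {1,4,5}, {2,3,4}, {2,3,5}, {2,4,5}, {3,4,5}, {1,2,3,4}, {1,2,3,5}, {1,2,4,5}, {1,3,4,5}, {2,3,4,5}, Ω }.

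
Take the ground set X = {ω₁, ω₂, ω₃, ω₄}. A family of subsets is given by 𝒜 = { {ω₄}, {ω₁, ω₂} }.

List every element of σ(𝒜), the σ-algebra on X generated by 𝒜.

Initial family (4 sets): { ∅, {ω₄}, {ω₁, ω₂}, X }.
Pass 1: +3 →
  {ω₃, ω₄}  = {ω₁, ω₂}ᶜ
  {ω₁, ω₂, ω₃}  = {ω₄}ᶜ
  {ω₁, ω₂, ω₄}  = {ω₁, ω₂} ∪ {ω₄}
  [7 total]
Pass 2: 1 new —
  {ω₃}  = {ω₁, ω₂, ω₄}ᶜ
  [8 total]
Pass 3: stable.

Therefore σ(𝒜) = { ∅, {ω₃}, {ω₄}, {ω₁, ω₂}, {ω₃, ω₄}, {ω₁, ω₂, ω₃}, {ω₁, ω₂, ω₄}, X } (|σ(𝒜)| = 8).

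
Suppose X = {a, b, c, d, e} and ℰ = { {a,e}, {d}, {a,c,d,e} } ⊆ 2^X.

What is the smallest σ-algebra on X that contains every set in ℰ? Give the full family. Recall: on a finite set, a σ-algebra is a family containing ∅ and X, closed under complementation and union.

|σ(ℰ)| = 16.  σ(ℰ) = { {}, {b}, {c}, {d}, {a,e}, {b,c}, {b,d}, {c,d}, {a,b,e}, {a,c,e}, {a,d,e}, {b,c,d}, {a,b,c,e}, {a,b,d,e}, {a,c,d,e}, X }

Derivation:
Take S₀ = ℰ ∪ {∅, X} = { {}, {d}, {a,e}, {a,c,d,e}, X }.
Iteration 1 adds 4:
  {b}  = complement {a,c,d,e}
  {a,d,e}  = {a,e} ∪ {d}
  {b,c,d}  = complement {a,e}
  {a,b,c,e}  = complement {d}
  |family| = 9
Iteration 2: 4 new —
  {b,c}  = complement {a,d,e}
  {b,d}  = {b} ∪ {d}
  {a,b,e}  = {b} ∪ {a,e}
  {a,b,d,e}  = {a,d,e} ∪ {b}
  |family| = 13
Iteration 3: 3 new —
  {c}  = complement {a,b,d,e}
  {c,d}  = complement {a,b,e}
  {a,c,e}  = complement {b,d}
  |family| = 16
Iteration 4: closed — nothing new.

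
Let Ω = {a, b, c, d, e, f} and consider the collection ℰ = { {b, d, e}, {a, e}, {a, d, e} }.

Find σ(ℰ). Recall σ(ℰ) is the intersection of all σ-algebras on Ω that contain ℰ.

Answer: σ(ℰ) = { ∅, {a}, {b}, {d}, {e}, {a, b}, {a, d}, {a, e}, {b, d}, {b, e}, {c, f}, {d, e}, {a, b, d}, {a, b, e}, {a, c, f}, {a, d, e}, {b, c, f}, {b, d, e}, {c, d, f}, {c, e, f}, {a, b, c, f}, {a, b, d, e}, {a, c, d, f}, {a, c, e, f}, {b, c, d, f}, {b, c, e, f}, {c, d, e, f}, {a, b, c, d, f}, {a, b, c, e, f}, {a, c, d, e, f}, {b, c, d, e, f}, Ω }

Derivation:
Take S₀ = ℰ ∪ {∅, Ω} = { ∅, {a, e}, {a, d, e}, {b, d, e}, Ω }.
Iteration 1: +4 →
  {a, c, f}  = ᶜ of {b, d, e}
  {b, c, f}  = ᶜ of {a, d, e}
  {a, b, d, e}  = {a, d, e} ∪ {b, d, e}
  {b, c, d, f}  = ᶜ of {a, e}
  (now 9)
Iteration 2. New:
  {c, f}  = ᶜ of {a, b, d, e}
  {a, b, c, f}  = {a, c, f} ∪ {b, c, f}
  {a, c, e, f}  = {a, c, f} ∪ {a, e}
  {a, b, c, d, f}  = {a, c, f} ∪ {b, c, d, f}
  {a, b, c, e, f}  = {b, c, f} ∪ {a, e}
  {a, c, d, e, f}  = {a, d, e} ∪ {a, c, f}
  {b, c, d, e, f}  = {b, c, f} ∪ {b, d, e}
  (now 16)
Iteration 3 (6 new):
  {a}  = ᶜ of {b, c, d, e, f}
  {b}  = ᶜ of {a, c, d, e, f}
  {d}  = ᶜ of {a, b, c, e, f}
  {e}  = ᶜ of {a, b, c, d, f}
  {b, d}  = ᶜ of {a, c, e, f}
  {d, e}  = ᶜ of {a, b, c, f}
  (now 22)
Iteration 4 (10 new):
  {a, b}  = {a} ∪ {b}
  {a, d}  = {a} ∪ {d}
  {b, e}  = {b} ∪ {e}
  {a, b, d}  = {a} ∪ {b, d}
  {a, b, e}  = {b} ∪ {a, e}
  {c, d, f}  = {c, f} ∪ {d}
  {c, e, f}  = {e} ∪ {c, f}
  {a, c, d, f}  = {a, c, f} ∪ {d}
  {b, c, e, f}  = {b, c, f} ∪ {e}
  {c, d, e, f}  = {d, e} ∪ {c, f}
  (now 32)
Iteration 5: already closed under ᶜ and ∪.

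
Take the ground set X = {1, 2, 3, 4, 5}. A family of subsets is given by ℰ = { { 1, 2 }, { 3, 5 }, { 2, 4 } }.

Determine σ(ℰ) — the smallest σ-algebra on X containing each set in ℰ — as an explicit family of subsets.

Answer: σ(ℰ) = { ∅, { 1 }, { 2 }, { 4 }, { 1, 2 }, { 1, 4 }, { 2, 4 }, { 3, 5 }, { 1, 2, 4 }, { 1, 3, 5 }, { 2, 3, 5 }, { 3, 4, 5 }, { 1, 2, 3, 5 }, { 1, 3, 4, 5 }, { 2, 3, 4, 5 }, X }

Check:
Begin from { ∅, { 1, 2 }, { 2, 4 }, { 3, 5 }, X } (that is, ℰ plus ∅ and X).
Iteration 1: +5 →
  { 1, 2, 4 }  = { 3, 5 }ᶜ
  { 1, 3, 5 }  = { 2, 4 }ᶜ
  { 3, 4, 5 }  = { 1, 2 }ᶜ
  { 1, 2, 3, 5 }  = { 1, 2 } ∪ { 3, 5 }
  { 2, 3, 4, 5 }  = { 3, 5 } ∪ { 2, 4 }
  [10 total]
Iteration 2 (3 new):
  { 1 }  = { 2, 3, 4, 5 }ᶜ
  { 4 }  = { 1, 2, 3, 5 }ᶜ
  { 1, 3, 4, 5 }  = { 3, 4, 5 } ∪ { 1, 3, 5 }
  [13 total]
Iteration 3 adds 2:
  { 2 }  = { 1, 3, 4, 5 }ᶜ
  { 1, 4 }  = { 4 } ∪ { 1 }
  [15 total]
Iteration 4 adds 1:
  { 2, 3, 5 }  = { 1, 4 }ᶜ
  [16 total]
Iteration 5: closed — nothing new.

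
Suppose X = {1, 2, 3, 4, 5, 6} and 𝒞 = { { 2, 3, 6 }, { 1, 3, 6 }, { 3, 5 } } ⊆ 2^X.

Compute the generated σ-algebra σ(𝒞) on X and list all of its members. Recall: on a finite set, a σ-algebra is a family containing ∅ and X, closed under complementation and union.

σ(𝒞) (64 sets): { ∅, { 1 }, { 2 }, { 3 }, { 4 }, { 5 }, { 6 }, { 1, 2 }, { 1, 3 }, { 1, 4 }, { 1, 5 }, { 1, 6 }, { 2, 3 }, { 2, 4 }, { 2, 5 }, { 2, 6 }, { 3, 4 }, { 3, 5 }, { 3, 6 }, { 4, 5 }, { 4, 6 }, { 5, 6 }, { 1, 2, 3 }, { 1, 2, 4 }, { 1, 2, 5 }, { 1, 2, 6 }, { 1, 3, 4 }, { 1, 3, 5 }, { 1, 3, 6 }, { 1, 4, 5 }, { 1, 4, 6 }, { 1, 5, 6 }, { 2, 3, 4 }, { 2, 3, 5 }, { 2, 3, 6 }, { 2, 4, 5 }, { 2, 4, 6 }, { 2, 5, 6 }, { 3, 4, 5 }, { 3, 4, 6 }, { 3, 5, 6 }, { 4, 5, 6 }, { 1, 2, 3, 4 }, { 1, 2, 3, 5 }, { 1, 2, 3, 6 }, { 1, 2, 4, 5 }, { 1, 2, 4, 6 }, { 1, 2, 5, 6 }, { 1, 3, 4, 5 }, { 1, 3, 4, 6 }, { 1, 3, 5, 6 }, { 1, 4, 5, 6 }, { 2, 3, 4, 5 }, { 2, 3, 4, 6 }, { 2, 3, 5, 6 }, { 2, 4, 5, 6 }, { 3, 4, 5, 6 }, { 1, 2, 3, 4, 5 }, { 1, 2, 3, 4, 6 }, { 1, 2, 3, 5, 6 }, { 1, 2, 4, 5, 6 }, { 1, 3, 4, 5, 6 }, { 2, 3, 4, 5, 6 }, X }

Working:
Initial family (5 sets): { ∅, { 3, 5 }, { 1, 3, 6 }, { 2, 3, 6 }, X }.
Pass 1: +6 →
  { 1, 4, 5 }  = { 2, 3, 6 }ᶜ
  { 2, 4, 5 }  = { 1, 3, 6 }ᶜ
  { 1, 2, 3, 6 }  = { 1, 3, 6 } ∪ { 2, 3, 6 }
  { 1, 2, 4, 6 }  = { 3, 5 }ᶜ
  { 1, 3, 5, 6 }  = { 1, 3, 6 } ∪ { 3, 5 }
  { 2, 3, 5, 6 }  = { 2, 3, 6 } ∪ { 3, 5 }
  (now 11)
Pass 2: +11 →
  { 1, 4 }  = { 2, 3, 5, 6 }ᶜ
  { 2, 4 }  = { 1, 3, 5, 6 }ᶜ
  { 4, 5 }  = { 1, 2, 3, 6 }ᶜ
  { 1, 2, 4, 5 }  = { 1, 4, 5 } ∪ { 2, 4, 5 }
  { 1, 3, 4, 5 }  = { 1, 4, 5 } ∪ { 3, 5 }
  { 2, 3, 4, 5 }  = { 3, 5 } ∪ { 2, 4, 5 }
  { 1, 2, 3, 4, 6 }  = { 1, 2, 4, 6 } ∪ { 1, 3, 6 }
  { 1, 2, 3, 5, 6 }  = { 1, 3, 5, 6 } ∪ { 2, 3, 5, 6 }
  { 1, 2, 4, 5, 6 }  = { 1, 4, 5 } ∪ { 1, 2, 4, 6 }
  { 1, 3, 4, 5, 6 }  = { 1, 4, 5 } ∪ { 1, 3, 5, 6 }
  { 2, 3, 4, 5, 6 }  = { 2, 3, 5, 6 } ∪ { 2, 4, 5 }
  (now 22)
Pass 3. New:
  { 1 }  = { 2, 3, 4, 5, 6 }ᶜ
  { 2 }  = { 1, 3, 4, 5, 6 }ᶜ
  { 3 }  = { 1, 2, 4, 5, 6 }ᶜ
  { 4 }  = { 1, 2, 3, 5, 6 }ᶜ
  { 5 }  = { 1, 2, 3, 4, 6 }ᶜ
  { 1, 6 }  = { 2, 3, 4, 5 }ᶜ
  { 2, 6 }  = { 1, 3, 4, 5 }ᶜ
  { 3, 6 }  = { 1, 2, 4, 5 }ᶜ
  { 1, 2, 4 }  = { 1, 4 } ∪ { 2, 4 }
  { 3, 4, 5 }  = { 4, 5 } ∪ { 3, 5 }
  { 1, 3, 4, 6 }  = { 1, 3, 6 } ∪ { 1, 4 }
  { 2, 3, 4, 6 }  = { 2, 4 } ∪ { 2, 3, 6 }
  { 1, 2, 3, 4, 5 }  = { 1, 4 } ∪ { 2, 3, 4, 5 }
  (now 35)
Pass 4: 22 new —
  { 6 }  = { 1, 2, 3, 4, 5 }ᶜ
  { 1, 2 }  = { 1 } ∪ { 2 }
  { 1, 3 }  = { 1 } ∪ { 3 }
  { 1, 5 }  = { 2, 3, 4, 6 }ᶜ
  { 2, 3 }  = { 2 } ∪ { 3 }
  { 2, 5 }  = { 1, 3, 4, 6 }ᶜ
  { 3, 4 }  = { 3 } ∪ { 4 }
  { 1, 2, 6 }  = { 3, 4, 5 }ᶜ
  { 1, 3, 4 }  = { 3 } ∪ { 1, 4 }
  { 1, 3, 5 }  = { 1 } ∪ { 3, 5 }
  { 1, 4, 6 }  = { 1, 6 } ∪ { 1, 4 }
  { 1, 5, 6 }  = { 1, 6 } ∪ { 5 }
  { 2, 3, 4 }  = { 3 } ∪ { 2, 4 }
  { 2, 3, 5 }  = { 2 } ∪ { 3, 5 }
  { 2, 4, 6 }  = { 2, 6 } ∪ { 4 }
  { 2, 5, 6 }  = { 2, 6 } ∪ { 5 }
  { 3, 4, 6 }  = { 3, 6 } ∪ { 4 }
  { 3, 5, 6 }  = { 1, 2, 4 }ᶜ
  { 1, 2, 3, 4 }  = { 1, 2, 4 } ∪ { 3 }
  { 1, 4, 5, 6 }  = { 1, 4, 5 } ∪ { 1, 6 }
  { 2, 4, 5, 6 }  = { 2, 6 } ∪ { 4, 5 }
  { 3, 4, 5, 6 }  = { 3, 4, 5 } ∪ { 3, 6 }
  (now 57)
Pass 5. New:
  { 4, 6 }  = { 6 } ∪ { 4 }
  { 5, 6 }  = { 1, 2, 3, 4 }ᶜ
  { 1, 2, 3 }  = { 2 } ∪ { 1, 3 }
  { 1, 2, 5 }  = { 3, 4, 6 }ᶜ
  { 4, 5, 6 }  = { 4, 5 } ∪ { 6 }
  { 1, 2, 3, 5 }  = { 2, 5 } ∪ { 1, 3, 5 }
  { 1, 2, 5, 6 }  = { 3, 4 }ᶜ
  (now 64)
After Pass 6 the family is unchanged; done.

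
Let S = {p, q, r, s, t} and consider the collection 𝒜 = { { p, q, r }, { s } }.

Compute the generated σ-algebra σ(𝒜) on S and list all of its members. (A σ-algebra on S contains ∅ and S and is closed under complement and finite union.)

Answer: σ(𝒜) = { {}, { s }, { t }, { s, t }, { p, q, r }, { p, q, r, s }, { p, q, r, t }, S }

Check:
Begin from { {}, { s }, { p, q, r }, S } (that is, 𝒜 plus ∅ and S).
Round 1 (3 new):
  { s, t }  = { p, q, r }ᶜ
  { p, q, r, s }  = { p, q, r } ∪ { s }
  { p, q, r, t }  = { s }ᶜ
  [7 total]
Round 2 adds 1:
  { t }  = { p, q, r, s }ᶜ
  [8 total]
Round 3: stable.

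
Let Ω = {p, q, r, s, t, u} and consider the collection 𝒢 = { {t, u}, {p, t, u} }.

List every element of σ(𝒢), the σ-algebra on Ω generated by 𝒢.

Seed the family with 𝒢 together with ∅ and Ω: { {}, {t, u}, {p, t, u}, Ω }.
Iteration 1 (2 new):
  {q, r, s}  = ᶜ of {p, t, u}
  {p, q, r, s}  = ᶜ of {t, u}
  |family| = 6
Iteration 2: 1 new —
  {q, r, s, t, u}  = {q, r, s} ∪ {t, u}
  |family| = 7
Iteration 3 (1 new):
  {p}  = ᶜ of {q, r, s, t, u}
  |family| = 8
Iteration 4: no new sets; the family is a σ-algebra.

σ(𝒢) = { {}, {p}, {t, u}, {p, t, u}, {q, r, s}, {p, q, r, s}, {q, r, s, t, u}, Ω }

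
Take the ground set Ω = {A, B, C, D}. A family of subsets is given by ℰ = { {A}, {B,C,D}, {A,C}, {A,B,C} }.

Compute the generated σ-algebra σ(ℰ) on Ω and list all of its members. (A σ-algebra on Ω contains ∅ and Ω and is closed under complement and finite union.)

Take S₀ = ℰ ∪ {∅, Ω} = { {}, {A}, {A,C}, {A,B,C}, {B,C,D}, Ω }.
Step 1 (2 new):
  {D}  = complement {A,B,C}
  {B,D}  = complement {A,C}
  |family| = 8
Step 2 (3 new):
  {A,D}  = {D} ∪ {A}
  {A,B,D}  = {B,D} ∪ {A}
  {A,C,D}  = {D} ∪ {A,C}
  |family| = 11
Step 3: +3 →
  {B}  = complement {A,C,D}
  {C}  = complement {A,B,D}
  {B,C}  = complement {A,D}
  |family| = 14
Step 4 (2 new):
  {A,B}  = {B} ∪ {A}
  {C,D}  = {C} ∪ {D}
  |family| = 16
Step 5: no new sets; the family is a σ-algebra.

Therefore σ(ℰ) = { {}, {A}, {B}, {C}, {D}, {A,B}, {A,C}, {A,D}, {B,C}, {B,D}, {C,D}, {A,B,C}, {A,B,D}, {A,C,D}, {B,C,D}, Ω } (|σ(ℰ)| = 16).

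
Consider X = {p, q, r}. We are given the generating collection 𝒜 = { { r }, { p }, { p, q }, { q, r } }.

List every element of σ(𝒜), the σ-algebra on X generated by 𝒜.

σ(𝒜) (8 sets): { {}, { p }, { q }, { r }, { p, q }, { p, r }, { q, r }, X }

Trace:
Begin from { {}, { p }, { r }, { p, q }, { q, r }, X } (that is, 𝒜 plus ∅ and X).
Pass 1: 1 new —
  { p, r }  = { r } ∪ { p }
  — 7 sets.
Pass 2 adds 1:
  { q }  = complement { p, r }
  — 8 sets.
After Pass 3 the family is unchanged; done.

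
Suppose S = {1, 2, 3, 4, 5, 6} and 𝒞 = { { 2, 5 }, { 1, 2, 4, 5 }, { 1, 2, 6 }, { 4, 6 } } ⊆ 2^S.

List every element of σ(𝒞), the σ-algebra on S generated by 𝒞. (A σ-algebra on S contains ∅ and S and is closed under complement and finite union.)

σ(𝒞) = { ∅, { 1 }, { 2 }, { 3 }, { 4 }, { 5 }, { 6 }, { 1, 2 }, { 1, 3 }, { 1, 4 }, { 1, 5 }, { 1, 6 }, { 2, 3 }, { 2, 4 }, { 2, 5 }, { 2, 6 }, { 3, 4 }, { 3, 5 }, { 3, 6 }, { 4, 5 }, { 4, 6 }, { 5, 6 }, { 1, 2, 3 }, { 1, 2, 4 }, { 1, 2, 5 }, { 1, 2, 6 }, { 1, 3, 4 }, { 1, 3, 5 }, { 1, 3, 6 }, { 1, 4, 5 }, { 1, 4, 6 }, { 1, 5, 6 }, { 2, 3, 4 }, { 2, 3, 5 }, { 2, 3, 6 }, { 2, 4, 5 }, { 2, 4, 6 }, { 2, 5, 6 }, { 3, 4, 5 }, { 3, 4, 6 }, { 3, 5, 6 }, { 4, 5, 6 }, { 1, 2, 3, 4 }, { 1, 2, 3, 5 }, { 1, 2, 3, 6 }, { 1, 2, 4, 5 }, { 1, 2, 4, 6 }, { 1, 2, 5, 6 }, { 1, 3, 4, 5 }, { 1, 3, 4, 6 }, { 1, 3, 5, 6 }, { 1, 4, 5, 6 }, { 2, 3, 4, 5 }, { 2, 3, 4, 6 }, { 2, 3, 5, 6 }, { 2, 4, 5, 6 }, { 3, 4, 5, 6 }, { 1, 2, 3, 4, 5 }, { 1, 2, 3, 4, 6 }, { 1, 2, 3, 5, 6 }, { 1, 2, 4, 5, 6 }, { 1, 3, 4, 5, 6 }, { 2, 3, 4, 5, 6 }, S }

Trace:
Begin from { ∅, { 2, 5 }, { 4, 6 }, { 1, 2, 6 }, { 1, 2, 4, 5 }, S } (that is, 𝒞 plus ∅ and S).
Step 1: 8 new —
  { 3, 6 }  = { 1, 2, 4, 5 }ᶜ
  { 3, 4, 5 }  = { 1, 2, 6 }ᶜ
  { 1, 2, 3, 5 }  = { 4, 6 }ᶜ
  { 1, 2, 4, 6 }  = { 1, 2, 6 } ∪ { 4, 6 }
  { 1, 2, 5, 6 }  = { 2, 5 } ∪ { 1, 2, 6 }
  { 1, 3, 4, 6 }  = { 2, 5 }ᶜ
  { 2, 4, 5, 6 }  = { 2, 5 } ∪ { 4, 6 }
  { 1, 2, 4, 5, 6 }  = { 1, 2, 6 } ∪ { 1, 2, 4, 5 }
  [14 total]
Step 2 (14 new):
  { 3 }  = { 1, 2, 4, 5, 6 }ᶜ
  { 1, 3 }  = { 2, 4, 5, 6 }ᶜ
  { 3, 4 }  = { 1, 2, 5, 6 }ᶜ
  { 3, 5 }  = { 1, 2, 4, 6 }ᶜ
  { 3, 4, 6 }  = { 3, 6 } ∪ { 4, 6 }
  { 1, 2, 3, 6 }  = { 3, 6 } ∪ { 1, 2, 6 }
  { 2, 3, 4, 5 }  = { 2, 5 } ∪ { 3, 4, 5 }
  { 2, 3, 5, 6 }  = { 2, 5 } ∪ { 3, 6 }
  { 3, 4, 5, 6 }  = { 3, 4, 5 } ∪ { 3, 6 }
  { 1, 2, 3, 4, 5 }  = { 3, 4, 5 } ∪ { 1, 2, 4, 5 }
  { 1, 2, 3, 4, 6 }  = { 1, 2, 4, 6 } ∪ { 3, 6 }
  { 1, 2, 3, 5, 6 }  = { 3, 6 } ∪ { 1, 2, 3, 5 }
  { 1, 3, 4, 5, 6 }  = { 3, 4, 5 } ∪ { 1, 3, 4, 6 }
  { 2, 3, 4, 5, 6 }  = { 3, 4, 5 } ∪ { 2, 4, 5, 6 }
  [28 total]
Step 3. New:
  { 1 }  = { 2, 3, 4, 5, 6 }ᶜ
  { 2 }  = { 1, 3, 4, 5, 6 }ᶜ
  { 4 }  = { 1, 2, 3, 5, 6 }ᶜ
  { 5 }  = { 1, 2, 3, 4, 6 }ᶜ
  { 6 }  = { 1, 2, 3, 4, 5 }ᶜ
  { 1, 2 }  = { 3, 4, 5, 6 }ᶜ
  { 1, 4 }  = { 2, 3, 5, 6 }ᶜ
  { 1, 6 }  = { 2, 3, 4, 5 }ᶜ
  { 4, 5 }  = { 1, 2, 3, 6 }ᶜ
  { 1, 2, 5 }  = { 3, 4, 6 }ᶜ
  { 1, 3, 4 }  = { 3, 4 } ∪ { 1, 3 }
  { 1, 3, 5 }  = { 1, 3 } ∪ { 3, 5 }
  { 1, 3, 6 }  = { 1, 3 } ∪ { 3, 6 }
  { 2, 3, 5 }  = { 2, 5 } ∪ { 3, 5 }
  { 3, 5, 6 }  = { 3, 5 } ∪ { 3, 6 }
  { 1, 3, 4, 5 }  = { 3, 4, 5 } ∪ { 1, 3 }
  [44 total]
Step 4. New:
  { 1, 5 }  = { 1 } ∪ { 5 }
  { 2, 3 }  = { 2 } ∪ { 3 }
  { 2, 4 }  = { 2 } ∪ { 4 }
  { 2, 6 }  = { 1, 3, 4, 5 }ᶜ
  { 5, 6 }  = { 6 } ∪ { 5 }
  { 1, 2, 3 }  = { 2 } ∪ { 1, 3 }
  { 1, 2, 4 }  = { 3, 5, 6 }ᶜ
  { 1, 4, 5 }  = { 4, 5 } ∪ { 1 }
  { 1, 4, 6 }  = { 2, 3, 5 }ᶜ
  { 1, 5, 6 }  = { 1, 6 } ∪ { 5 }
  { 2, 3, 4 }  = { 3, 4 } ∪ { 2 }
  { 2, 3, 6 }  = { 2 } ∪ { 3, 6 }
  { 2, 4, 5 }  = { 1, 3, 6 }ᶜ
  { 2, 4, 6 }  = { 1, 3, 5 }ᶜ
  { 2, 5, 6 }  = { 1, 3, 4 }ᶜ
  { 4, 5, 6 }  = { 4, 5 } ∪ { 4, 6 }
  { 1, 2, 3, 4 }  = { 3, 4 } ∪ { 1, 2 }
  { 1, 3, 5, 6 }  = { 1, 3, 6 } ∪ { 1, 3, 5 }
  { 1, 4, 5, 6 }  = { 1, 6 } ∪ { 4, 5 }
  { 2, 3, 4, 6 }  = { 2 } ∪ { 3, 4, 6 }
  [64 total]
Step 5: already closed under ᶜ and ∪.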